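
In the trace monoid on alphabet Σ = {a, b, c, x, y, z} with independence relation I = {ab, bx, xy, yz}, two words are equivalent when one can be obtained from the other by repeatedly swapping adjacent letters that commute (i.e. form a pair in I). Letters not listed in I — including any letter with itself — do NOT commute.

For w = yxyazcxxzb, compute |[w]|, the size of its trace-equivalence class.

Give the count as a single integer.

3

piece 0:y — minimal
piece 1:x — minimal
piece 2:y rests on {0:y}
piece 3:a rests on {1:x, 2:y}
piece 4:z rests on {3:a}
piece 5:c rests on {4:z}
piece 6:x rests on {5:c}
piece 7:x rests on {6:x}
piece 8:z rests on {7:x}
piece 9:b rests on {8:z}
minimal pieces: {0:y, 1:x}
ways to finish when only these pieces remain (= sum over removing one remaining piece with nothing left below it):
  1 left: {9}→1
  2 left: {8,9}→1
  3 left: {7,8,9}→1
  4 left: {6,7,8,9}→1
  5 left: {5,6,7,8,9}→1
  6 left: {4,5,6,7,8,9}→1
  7 left: {3,4,5,6,7,8,9}→1
  8 left: {1,3,4,5,6,7,8,9}→1  {2,3,4,5,6,7,8,9}→1
  placing 0:y first → 2 extensions
  placing 1:x first → 1 extensions
total linear extensions = 3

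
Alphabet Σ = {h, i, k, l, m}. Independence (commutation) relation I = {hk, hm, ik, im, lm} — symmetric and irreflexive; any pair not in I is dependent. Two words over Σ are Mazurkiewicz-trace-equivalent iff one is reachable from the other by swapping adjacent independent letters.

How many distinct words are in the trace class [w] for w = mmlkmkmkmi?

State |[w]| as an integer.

#0=m has no predecessor
#1=m depends on [0:m]
#2=l has no predecessor
#3=k depends on [1:m, 2:l]
#4=m depends on [3:k]
#5=k depends on [4:m]
#6=m depends on [5:k]
#7=k depends on [6:m]
#8=m depends on [7:k]
#9=i depends on [2:l]
sources: [0:m, 2:l]
N(rest) = Σ N(rest − s) over sources s of rest; N(one piece) = 1:
  size 1 → [8]=1  [9]=1
  size 2 → [7,8]=1  [8,9]=2
  size 3 → [6,7,8]=1  [7,8,9]=3
  size 4 → [5,6,7,8]=1  [6,7,8,9]=4
  size 5 → [4,5,6,7,8]=1  [5,6,7,8,9]=5
  size 6 → [3,4,5,6,7,8]=1  [4,5,6,7,8,9]=6
  size 7 → [1,3,4,5,6,7,8]=1  [3,4,5,6,7,8,9]=7
  size 8 → [0,1,3,4,5,6,7,8]=1  [1,3,4,5,6,7,8,9]=8  [2,3,4,5,6,7,8,9]=7
  first=0(m) contributes 15
  first=2(l) contributes 9
|[w]| = 24

24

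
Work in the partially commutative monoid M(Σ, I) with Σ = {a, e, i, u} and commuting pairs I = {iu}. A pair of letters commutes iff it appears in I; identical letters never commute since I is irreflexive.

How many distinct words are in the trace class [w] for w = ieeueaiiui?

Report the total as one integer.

4

#0=i has no predecessor
#1=e depends on [0:i]
#2=e depends on [1:e]
#3=u depends on [2:e]
#4=e depends on [3:u]
#5=a depends on [4:e]
#6=i depends on [5:a]
#7=i depends on [6:i]
#8=u depends on [5:a]
#9=i depends on [7:i]
sources: [0:i]
N(rest) = Σ N(rest − s) over sources s of rest; N(one piece) = 1:
  size 1 → [8]=1  [9]=1
  size 2 → [7,9]=1  [8,9]=2
  size 3 → [6,7,9]=1  [7,8,9]=3
  size 4 → [6,7,8,9]=4
  size 5 → [5,6,7,8,9]=4
  size 6 → [4,5,6,7,8,9]=4
  size 7 → [3,4,5,6,7,8,9]=4
  size 8 → [2,3,4,5,6,7,8,9]=4
  first=0(i) contributes 4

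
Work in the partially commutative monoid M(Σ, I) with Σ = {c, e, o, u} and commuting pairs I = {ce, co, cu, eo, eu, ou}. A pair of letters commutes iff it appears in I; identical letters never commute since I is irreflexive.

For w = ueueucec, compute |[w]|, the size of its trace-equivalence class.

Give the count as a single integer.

piece 0:u — minimal
piece 1:e — minimal
piece 2:u rests on {0:u}
piece 3:e rests on {1:e}
piece 4:u rests on {2:u}
piece 5:c — minimal
piece 6:e rests on {3:e}
piece 7:c rests on {5:c}
minimal pieces: {0:u, 1:e, 5:c}
ways to finish when only these pieces remain (= sum over removing one remaining piece with nothing left below it):
  1 left: {4}→1  {6}→1  {7}→1
  2 left: {2,4}→1  {3,6}→1  {4,6}→2  {4,7}→2  {5,7}→1  {6,7}→2
  3 left: {0,2,4}→1  {1,3,6}→1  {2,4,6}→3  {2,4,7}→3  {3,4,6}→3  {3,6,7}→3  {4,5,7}→3  {4,6,7}→6  {5,6,7}→3
  4 left: {0,2,4,6}→4  {0,2,4,7}→4  {1,3,4,6}→4  {1,3,6,7}→4  {2,3,4,6}→6  {2,4,5,7}→6  {2,4,6,7}→12  {3,4,6,7}→12  {3,5,6,7}→6  {4,5,6,7}→12
  5 left: {0,2,3,4,6}→10  {0,2,4,5,7}→10  {0,2,4,6,7}→20  {1,2,3,4,6}→10  {1,3,4,6,7}→20  {1,3,5,6,7}→10  {2,3,4,6,7}→30  {2,4,5,6,7}→30  {3,4,5,6,7}→30
  6 left: {0,1,2,3,4,6}→20  {0,2,3,4,6,7}→60  {0,2,4,5,6,7}→60  {1,2,3,4,6,7}→60  {1,3,4,5,6,7}→60  {2,3,4,5,6,7}→90
  placing 0:u first → 210 extensions
  placing 1:e first → 210 extensions
  placing 5:c first → 140 extensions
total linear extensions = 560

560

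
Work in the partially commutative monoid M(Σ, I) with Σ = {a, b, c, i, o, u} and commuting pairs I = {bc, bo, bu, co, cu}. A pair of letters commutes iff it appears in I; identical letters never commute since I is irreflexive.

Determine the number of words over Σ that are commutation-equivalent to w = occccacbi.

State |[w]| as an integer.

0(o) covers ∅
1(c) covers ∅
2(c) covers 1:c
3(c) covers 2:c
4(c) covers 3:c
5(a) covers 0:o, 4:c
6(c) covers 5:a
7(b) covers 5:a
8(i) covers 6:c, 7:b
floor of heap: 0:o, 1:c
completions by unplaced set U, small U first (add the entries for U minus each lowest piece of U):
  |U|=1: {8}:1
  |U|=2: {6,8}:1  {7,8}:1
  |U|=3: {6,7,8}:2
  |U|=4: {5,6,7,8}:2
  |U|=5: {0,5,6,7,8}:2  {4,5,6,7,8}:2
  |U|=6: {0,4,5,6,7,8}:4  {3,4,5,6,7,8}:2
  |U|=7: {0,3,4,5,6,7,8}:6  {2,3,4,5,6,7,8}:2
  start at 0(o): 2
  start at 1(c): 8
sum over floor = 10

10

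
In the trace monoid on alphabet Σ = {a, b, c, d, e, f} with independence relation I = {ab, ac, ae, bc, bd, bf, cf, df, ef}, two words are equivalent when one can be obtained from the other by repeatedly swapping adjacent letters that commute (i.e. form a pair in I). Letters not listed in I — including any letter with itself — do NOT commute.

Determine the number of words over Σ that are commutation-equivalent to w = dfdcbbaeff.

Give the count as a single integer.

965

piece 0:d — minimal
piece 1:f — minimal
piece 2:d rests on {0:d}
piece 3:c rests on {2:d}
piece 4:b — minimal
piece 5:b rests on {4:b}
piece 6:a rests on {1:f, 2:d}
piece 7:e rests on {3:c, 5:b}
piece 8:f rests on {6:a}
piece 9:f rests on {8:f}
minimal pieces: {0:d, 1:f, 4:b}
ways to finish when only these pieces remain (= sum over removing one remaining piece with nothing left below it):
  1 left: {7}→1  {9}→1
  2 left: {3,7}→1  {5,7}→1  {7,9}→2  {8,9}→1
  3 left: {3,5,7}→2  {3,7,9}→3  {4,5,7}→1  {5,7,9}→3  {6,8,9}→1  {7,8,9}→3
  4 left: {1,6,8,9}→1  {3,4,5,7}→3  {3,5,7,9}→8  {3,7,8,9}→6  {4,5,7,9}→4  {5,7,8,9}→6  {6,7,8,9}→4
  5 left: {1,6,7,8,9}→5  {3,4,5,7,9}→15  {3,5,7,8,9}→20  {3,6,7,8,9}→10  {4,5,7,8,9}→10  {5,6,7,8,9}→10
  6 left: {1,3,6,7,8,9}→15  {1,5,6,7,8,9}→15  {2,3,6,7,8,9}→10  {3,4,5,7,8,9}→45  {3,5,6,7,8,9}→40  {4,5,6,7,8,9}→20
  7 left: {0,2,3,6,7,8,9}→10  {1,2,3,6,7,8,9}→25  {1,3,5,6,7,8,9}→70  {1,4,5,6,7,8,9}→35  {2,3,5,6,7,8,9}→50  {3,4,5,6,7,8,9}→105
  8 left: {0,1,2,3,6,7,8,9}→35  {0,2,3,5,6,7,8,9}→60  {1,2,3,5,6,7,8,9}→145  {1,3,4,5,6,7,8,9}→210  {2,3,4,5,6,7,8,9}→155
  placing 0:d first → 510 extensions
  placing 1:f first → 215 extensions
  placing 4:b first → 240 extensions
total linear extensions = 965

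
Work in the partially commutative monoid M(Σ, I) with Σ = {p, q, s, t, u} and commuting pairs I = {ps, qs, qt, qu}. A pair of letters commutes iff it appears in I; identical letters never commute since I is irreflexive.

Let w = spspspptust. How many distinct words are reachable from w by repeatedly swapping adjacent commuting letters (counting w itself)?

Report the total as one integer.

piece 0:s — minimal
piece 1:p — minimal
piece 2:s rests on {0:s}
piece 3:p rests on {1:p}
piece 4:s rests on {2:s}
piece 5:p rests on {3:p}
piece 6:p rests on {5:p}
piece 7:t rests on {4:s, 6:p}
piece 8:u rests on {7:t}
piece 9:s rests on {8:u}
piece 10:t rests on {9:s}
minimal pieces: {0:s, 1:p}
ways to finish when only these pieces remain (= sum over removing one remaining piece with nothing left below it):
  1 left: {10}→1
  2 left: {9,10}→1
  3 left: {8,9,10}→1
  4 left: {7,8,9,10}→1
  5 left: {4,7,8,9,10}→1  {6,7,8,9,10}→1
  6 left: {2,4,7,8,9,10}→1  {4,6,7,8,9,10}→2  {5,6,7,8,9,10}→1
  7 left: {0,2,4,7,8,9,10}→1  {2,4,6,7,8,9,10}→3  {3,5,6,7,8,9,10}→1  {4,5,6,7,8,9,10}→3
  8 left: {0,2,4,6,7,8,9,10}→4  {1,3,5,6,7,8,9,10}→1  {2,4,5,6,7,8,9,10}→6  {3,4,5,6,7,8,9,10}→4
  9 left: {0,2,4,5,6,7,8,9,10}→10  {1,3,4,5,6,7,8,9,10}→5  {2,3,4,5,6,7,8,9,10}→10
  placing 0:s first → 15 extensions
  placing 1:p first → 20 extensions
total linear extensions = 35

35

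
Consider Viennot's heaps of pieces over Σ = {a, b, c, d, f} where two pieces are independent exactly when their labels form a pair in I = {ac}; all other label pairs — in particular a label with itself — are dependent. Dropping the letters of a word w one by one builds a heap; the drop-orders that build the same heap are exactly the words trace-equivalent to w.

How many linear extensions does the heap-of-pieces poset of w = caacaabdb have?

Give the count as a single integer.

piece 0:c — minimal
piece 1:a — minimal
piece 2:a rests on {1:a}
piece 3:c rests on {0:c}
piece 4:a rests on {2:a}
piece 5:a rests on {4:a}
piece 6:b rests on {3:c, 5:a}
piece 7:d rests on {6:b}
piece 8:b rests on {7:d}
minimal pieces: {0:c, 1:a}
ways to finish when only these pieces remain (= sum over removing one remaining piece with nothing left below it):
  1 left: {8}→1
  2 left: {7,8}→1
  3 left: {6,7,8}→1
  4 left: {3,6,7,8}→1  {5,6,7,8}→1
  5 left: {0,3,6,7,8}→1  {3,5,6,7,8}→2  {4,5,6,7,8}→1
  6 left: {0,3,5,6,7,8}→3  {2,4,5,6,7,8}→1  {3,4,5,6,7,8}→3
  7 left: {0,3,4,5,6,7,8}→6  {1,2,4,5,6,7,8}→1  {2,3,4,5,6,7,8}→4
  placing 0:c first → 5 extensions
  placing 1:a first → 10 extensions
total linear extensions = 15

15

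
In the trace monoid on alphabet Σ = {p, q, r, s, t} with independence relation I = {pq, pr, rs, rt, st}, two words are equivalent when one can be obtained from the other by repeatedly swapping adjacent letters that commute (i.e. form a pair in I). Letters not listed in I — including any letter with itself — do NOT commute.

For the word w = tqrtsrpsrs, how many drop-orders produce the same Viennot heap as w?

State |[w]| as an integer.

drop 0:t onto floor
drop 1:q onto {0:t}
drop 2:r onto {1:q}
drop 3:t onto {1:q}
drop 4:s onto {1:q}
drop 5:r onto {2:r}
drop 6:p onto {3:t, 4:s}
drop 7:s onto {6:p}
drop 8:r onto {5:r}
drop 9:s onto {7:s}
ground layer = {0:t}
drop-orders for the pieces not yet dropped (sum over which currently-grounded one goes next):
  1 to go: {8} 1  {9} 1
  2 to go: {5,8} 1  {7,9} 1  {8,9} 2
  3 to go: {2,5,8} 1  {5,8,9} 3  {6,7,9} 1  {7,8,9} 3
  4 to go: {2,5,8,9} 4  {3,6,7,9} 1  {4,6,7,9} 1  {5,7,8,9} 6  {6,7,8,9} 4
  5 to go: {2,5,7,8,9} 10  {3,4,6,7,9} 2  {3,6,7,8,9} 5  {4,6,7,8,9} 5  {5,6,7,8,9} 10
  6 to go: {2,5,6,7,8,9} 20  {3,4,6,7,8,9} 12  {3,5,6,7,8,9} 15  {4,5,6,7,8,9} 15
  7 to go: {2,3,5,6,7,8,9} 35  {2,4,5,6,7,8,9} 35  {3,4,5,6,7,8,9} 42
  8 to go: {2,3,4,5,6,7,8,9} 112
  if 0:t drops first: 112 orders

112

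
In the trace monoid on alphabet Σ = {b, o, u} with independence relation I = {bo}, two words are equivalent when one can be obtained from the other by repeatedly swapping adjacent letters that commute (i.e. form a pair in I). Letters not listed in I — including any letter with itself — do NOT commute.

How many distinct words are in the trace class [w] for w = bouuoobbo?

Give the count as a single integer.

drop 0:b onto floor
drop 1:o onto floor
drop 2:u onto {0:b, 1:o}
drop 3:u onto {2:u}
drop 4:o onto {3:u}
drop 5:o onto {4:o}
drop 6:b onto {3:u}
drop 7:b onto {6:b}
drop 8:o onto {5:o}
ground layer = {0:b, 1:o}
drop-orders for the pieces not yet dropped (sum over which currently-grounded one goes next):
  1 to go: {7} 1  {8} 1
  2 to go: {5,8} 1  {6,7} 1  {7,8} 2
  3 to go: {4,5,8} 1  {5,7,8} 3  {6,7,8} 3
  4 to go: {4,5,7,8} 4  {5,6,7,8} 6
  5 to go: {4,5,6,7,8} 10
  6 to go: {3,4,5,6,7,8} 10
  7 to go: {2,3,4,5,6,7,8} 10
  if 0:b drops first: 10 orders
  if 1:o drops first: 10 orders
heap linearizations: 20

20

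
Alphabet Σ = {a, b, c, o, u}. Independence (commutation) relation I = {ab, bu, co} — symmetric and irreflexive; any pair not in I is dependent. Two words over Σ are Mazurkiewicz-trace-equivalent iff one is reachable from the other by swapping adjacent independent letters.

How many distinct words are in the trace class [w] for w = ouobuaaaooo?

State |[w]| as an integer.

5

piece 0:o — minimal
piece 1:u rests on {0:o}
piece 2:o rests on {1:u}
piece 3:b rests on {2:o}
piece 4:u rests on {2:o}
piece 5:a rests on {4:u}
piece 6:a rests on {5:a}
piece 7:a rests on {6:a}
piece 8:o rests on {3:b, 7:a}
piece 9:o rests on {8:o}
piece 10:o rests on {9:o}
minimal pieces: {0:o}
ways to finish when only these pieces remain (= sum over removing one remaining piece with nothing left below it):
  1 left: {10}→1
  2 left: {9,10}→1
  3 left: {8,9,10}→1
  4 left: {3,8,9,10}→1  {7,8,9,10}→1
  5 left: {3,7,8,9,10}→2  {6,7,8,9,10}→1
  6 left: {3,6,7,8,9,10}→3  {5,6,7,8,9,10}→1
  7 left: {3,5,6,7,8,9,10}→4  {4,5,6,7,8,9,10}→1
  8 left: {3,4,5,6,7,8,9,10}→5
  9 left: {2,3,4,5,6,7,8,9,10}→5
  placing 0:o first → 5 extensions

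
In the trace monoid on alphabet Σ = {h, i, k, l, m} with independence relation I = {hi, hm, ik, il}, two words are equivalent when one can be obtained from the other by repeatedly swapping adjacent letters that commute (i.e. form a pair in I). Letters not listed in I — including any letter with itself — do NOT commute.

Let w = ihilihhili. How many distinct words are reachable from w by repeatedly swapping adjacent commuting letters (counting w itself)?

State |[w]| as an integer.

252

piece 0:i — minimal
piece 1:h — minimal
piece 2:i rests on {0:i}
piece 3:l rests on {1:h}
piece 4:i rests on {2:i}
piece 5:h rests on {3:l}
piece 6:h rests on {5:h}
piece 7:i rests on {4:i}
piece 8:l rests on {6:h}
piece 9:i rests on {7:i}
minimal pieces: {0:i, 1:h}
ways to finish when only these pieces remain (= sum over removing one remaining piece with nothing left below it):
  1 left: {8}→1  {9}→1
  2 left: {6,8}→1  {7,9}→1  {8,9}→2
  3 left: {4,7,9}→1  {5,6,8}→1  {6,8,9}→3  {7,8,9}→3
  4 left: {2,4,7,9}→1  {3,5,6,8}→1  {4,7,8,9}→4  {5,6,8,9}→4  {6,7,8,9}→6
  5 left: {0,2,4,7,9}→1  {1,3,5,6,8}→1  {2,4,7,8,9}→5  {3,5,6,8,9}→5  {4,6,7,8,9}→10  {5,6,7,8,9}→10
  6 left: {0,2,4,7,8,9}→6  {1,3,5,6,8,9}→6  {2,4,6,7,8,9}→15  {3,5,6,7,8,9}→15  {4,5,6,7,8,9}→20
  7 left: {0,2,4,6,7,8,9}→21  {1,3,5,6,7,8,9}→21  {2,4,5,6,7,8,9}→35  {3,4,5,6,7,8,9}→35
  8 left: {0,2,4,5,6,7,8,9}→56  {1,3,4,5,6,7,8,9}→56  {2,3,4,5,6,7,8,9}→70
  placing 0:i first → 126 extensions
  placing 1:h first → 126 extensions
total linear extensions = 252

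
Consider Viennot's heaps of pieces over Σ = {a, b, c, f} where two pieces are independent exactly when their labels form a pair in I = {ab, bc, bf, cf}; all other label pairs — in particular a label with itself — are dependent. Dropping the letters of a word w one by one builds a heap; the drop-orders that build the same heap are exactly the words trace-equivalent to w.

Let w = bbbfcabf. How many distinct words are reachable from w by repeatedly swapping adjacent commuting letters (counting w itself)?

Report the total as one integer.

140

#0=b has no predecessor
#1=b depends on [0:b]
#2=b depends on [1:b]
#3=f has no predecessor
#4=c has no predecessor
#5=a depends on [3:f, 4:c]
#6=b depends on [2:b]
#7=f depends on [5:a]
sources: [0:b, 3:f, 4:c]
N(rest) = Σ N(rest − s) over sources s of rest; N(one piece) = 1:
  size 1 → [6]=1  [7]=1
  size 2 → [2,6]=1  [5,7]=1  [6,7]=2
  size 3 → [1,2,6]=1  [2,6,7]=3  [3,5,7]=1  [4,5,7]=1  [5,6,7]=3
  size 4 → [0,1,2,6]=1  [1,2,6,7]=4  [2,5,6,7]=6  [3,4,5,7]=2  [3,5,6,7]=4  [4,5,6,7]=4
  size 5 → [0,1,2,6,7]=5  [1,2,5,6,7]=10  [2,3,5,6,7]=10  [2,4,5,6,7]=10  [3,4,5,6,7]=10
  size 6 → [0,1,2,5,6,7]=15  [1,2,3,5,6,7]=20  [1,2,4,5,6,7]=20  [2,3,4,5,6,7]=30
  first=0(b) contributes 70
  first=3(f) contributes 35
  first=4(c) contributes 35
|[w]| = 140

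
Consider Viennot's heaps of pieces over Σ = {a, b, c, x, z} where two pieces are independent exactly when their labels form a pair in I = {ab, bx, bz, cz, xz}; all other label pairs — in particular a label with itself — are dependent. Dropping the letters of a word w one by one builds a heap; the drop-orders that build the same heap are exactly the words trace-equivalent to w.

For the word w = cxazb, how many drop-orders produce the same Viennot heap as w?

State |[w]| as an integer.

drop 0:c onto floor
drop 1:x onto {0:c}
drop 2:a onto {1:x}
drop 3:z onto {2:a}
drop 4:b onto {0:c}
ground layer = {0:c}
drop-orders for the pieces not yet dropped (sum over which currently-grounded one goes next):
  1 to go: {3} 1  {4} 1
  2 to go: {2,3} 1  {3,4} 2
  3 to go: {1,2,3} 1  {2,3,4} 3
  if 0:c drops first: 4 orders

4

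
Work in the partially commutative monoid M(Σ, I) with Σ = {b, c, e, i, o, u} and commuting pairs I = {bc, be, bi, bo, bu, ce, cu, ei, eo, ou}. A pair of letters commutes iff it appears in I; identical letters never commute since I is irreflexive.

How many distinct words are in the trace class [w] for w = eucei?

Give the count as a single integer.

0(e) covers ∅
1(u) covers 0:e
2(c) covers ∅
3(e) covers 1:u
4(i) covers 1:u, 2:c
floor of heap: 0:e, 2:c
completions by unplaced set U, small U first (add the entries for U minus each lowest piece of U):
  |U|=1: {3}:1  {4}:1
  |U|=2: {2,4}:1  {3,4}:2
  |U|=3: {1,3,4}:2  {2,3,4}:3
  start at 0(e): 5
  start at 2(c): 2
sum over floor = 7

7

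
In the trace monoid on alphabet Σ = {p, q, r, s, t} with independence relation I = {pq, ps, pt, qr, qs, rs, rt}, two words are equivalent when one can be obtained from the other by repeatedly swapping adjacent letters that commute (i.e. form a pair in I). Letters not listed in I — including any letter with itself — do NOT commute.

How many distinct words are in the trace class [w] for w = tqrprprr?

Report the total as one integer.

0(t) covers ∅
1(q) covers 0:t
2(r) covers ∅
3(p) covers 2:r
4(r) covers 3:p
5(p) covers 4:r
6(r) covers 5:p
7(r) covers 6:r
floor of heap: 0:t, 2:r
completions by unplaced set U, small U first (add the entries for U minus each lowest piece of U):
  |U|=1: {1}:1  {7}:1
  |U|=2: {0,1}:1  {1,7}:2  {6,7}:1
  |U|=3: {0,1,7}:3  {1,6,7}:3  {5,6,7}:1
  |U|=4: {0,1,6,7}:6  {1,5,6,7}:4  {4,5,6,7}:1
  |U|=5: {0,1,5,6,7}:10  {1,4,5,6,7}:5  {3,4,5,6,7}:1
  |U|=6: {0,1,4,5,6,7}:15  {1,3,4,5,6,7}:6  {2,3,4,5,6,7}:1
  start at 0(t): 7
  start at 2(r): 21
sum over floor = 28

28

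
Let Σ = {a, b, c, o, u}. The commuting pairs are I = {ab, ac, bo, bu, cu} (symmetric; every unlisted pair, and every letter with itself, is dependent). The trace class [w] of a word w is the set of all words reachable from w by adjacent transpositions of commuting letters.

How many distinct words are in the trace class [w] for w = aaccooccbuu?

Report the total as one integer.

60

piece 0:a — minimal
piece 1:a rests on {0:a}
piece 2:c — minimal
piece 3:c rests on {2:c}
piece 4:o rests on {1:a, 3:c}
piece 5:o rests on {4:o}
piece 6:c rests on {5:o}
piece 7:c rests on {6:c}
piece 8:b rests on {7:c}
piece 9:u rests on {5:o}
piece 10:u rests on {9:u}
minimal pieces: {0:a, 2:c}
ways to finish when only these pieces remain (= sum over removing one remaining piece with nothing left below it):
  1 left: {8}→1  {10}→1
  2 left: {7,8}→1  {8,10}→2  {9,10}→1
  3 left: {6,7,8}→1  {7,8,10}→3  {8,9,10}→3
  4 left: {6,7,8,10}→4  {7,8,9,10}→6
  5 left: {6,7,8,9,10}→10
  6 left: {5,6,7,8,9,10}→10
  7 left: {4,5,6,7,8,9,10}→10
  8 left: {1,4,5,6,7,8,9,10}→10  {3,4,5,6,7,8,9,10}→10
  9 left: {0,1,4,5,6,7,8,9,10}→10  {1,3,4,5,6,7,8,9,10}→20  {2,3,4,5,6,7,8,9,10}→10
  placing 0:a first → 30 extensions
  placing 2:c first → 30 extensions
total linear extensions = 60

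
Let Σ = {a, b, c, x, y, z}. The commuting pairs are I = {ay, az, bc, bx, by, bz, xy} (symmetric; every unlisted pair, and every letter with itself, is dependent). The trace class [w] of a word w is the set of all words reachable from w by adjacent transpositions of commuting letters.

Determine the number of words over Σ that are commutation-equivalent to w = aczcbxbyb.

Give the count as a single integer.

112

0(a) covers ∅
1(c) covers 0:a
2(z) covers 1:c
3(c) covers 2:z
4(b) covers 0:a
5(x) covers 3:c
6(b) covers 4:b
7(y) covers 3:c
8(b) covers 6:b
floor of heap: 0:a
completions by unplaced set U, small U first (add the entries for U minus each lowest piece of U):
  |U|=1: {5}:1  {7}:1  {8}:1
  |U|=2: {5,7}:2  {5,8}:2  {6,8}:1  {7,8}:2
  |U|=3: {3,5,7}:2  {4,6,8}:1  {5,6,8}:3  {5,7,8}:6  {6,7,8}:3
  |U|=4: {2,3,5,7}:2  {3,5,7,8}:8  {4,5,6,8}:4  {4,6,7,8}:4  {5,6,7,8}:12
  |U|=5: {1,2,3,5,7}:2  {2,3,5,7,8}:10  {3,5,6,7,8}:20  {4,5,6,7,8}:20
  |U|=6: {1,2,3,5,7,8}:12  {2,3,5,6,7,8}:30  {3,4,5,6,7,8}:40
  |U|=7: {1,2,3,5,6,7,8}:42  {2,3,4,5,6,7,8}:70
  start at 0(a): 112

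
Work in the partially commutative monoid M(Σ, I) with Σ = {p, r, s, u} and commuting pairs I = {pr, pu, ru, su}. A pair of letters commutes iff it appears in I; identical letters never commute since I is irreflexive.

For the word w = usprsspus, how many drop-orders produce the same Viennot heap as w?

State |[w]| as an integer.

piece 0:u — minimal
piece 1:s — minimal
piece 2:p rests on {1:s}
piece 3:r rests on {1:s}
piece 4:s rests on {2:p, 3:r}
piece 5:s rests on {4:s}
piece 6:p rests on {5:s}
piece 7:u rests on {0:u}
piece 8:s rests on {6:p}
minimal pieces: {0:u, 1:s}
ways to finish when only these pieces remain (= sum over removing one remaining piece with nothing left below it):
  1 left: {7}→1  {8}→1
  2 left: {0,7}→1  {6,8}→1  {7,8}→2
  3 left: {0,7,8}→3  {5,6,8}→1  {6,7,8}→3
  4 left: {0,6,7,8}→6  {4,5,6,8}→1  {5,6,7,8}→4
  5 left: {0,5,6,7,8}→10  {2,4,5,6,8}→1  {3,4,5,6,8}→1  {4,5,6,7,8}→5
  6 left: {0,4,5,6,7,8}→15  {2,3,4,5,6,8}→2  {2,4,5,6,7,8}→6  {3,4,5,6,7,8}→6
  7 left: {0,2,4,5,6,7,8}→21  {0,3,4,5,6,7,8}→21  {1,2,3,4,5,6,8}→2  {2,3,4,5,6,7,8}→14
  placing 0:u first → 16 extensions
  placing 1:s first → 56 extensions
total linear extensions = 72

72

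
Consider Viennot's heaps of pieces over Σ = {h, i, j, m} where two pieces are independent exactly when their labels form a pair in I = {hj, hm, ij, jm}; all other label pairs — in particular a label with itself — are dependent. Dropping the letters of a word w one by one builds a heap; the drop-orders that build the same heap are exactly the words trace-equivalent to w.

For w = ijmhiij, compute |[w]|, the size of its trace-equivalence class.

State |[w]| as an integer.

42

#0=i has no predecessor
#1=j has no predecessor
#2=m depends on [0:i]
#3=h depends on [0:i]
#4=i depends on [2:m, 3:h]
#5=i depends on [4:i]
#6=j depends on [1:j]
sources: [0:i, 1:j]
N(rest) = Σ N(rest − s) over sources s of rest; N(one piece) = 1:
  size 1 → [5]=1  [6]=1
  size 2 → [1,6]=1  [4,5]=1  [5,6]=2
  size 3 → [1,5,6]=3  [2,4,5]=1  [3,4,5]=1  [4,5,6]=3
  size 4 → [1,4,5,6]=6  [2,3,4,5]=2  [2,4,5,6]=4  [3,4,5,6]=4
  size 5 → [0,2,3,4,5]=2  [1,2,4,5,6]=10  [1,3,4,5,6]=10  [2,3,4,5,6]=10
  first=0(i) contributes 30
  first=1(j) contributes 12
|[w]| = 42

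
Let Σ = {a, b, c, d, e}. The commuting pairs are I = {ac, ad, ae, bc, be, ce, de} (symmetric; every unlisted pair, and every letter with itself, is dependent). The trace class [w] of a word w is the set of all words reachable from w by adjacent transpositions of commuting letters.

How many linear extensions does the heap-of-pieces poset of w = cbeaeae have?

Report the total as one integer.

#0=c has no predecessor
#1=b has no predecessor
#2=e has no predecessor
#3=a depends on [1:b]
#4=e depends on [2:e]
#5=a depends on [3:a]
#6=e depends on [4:e]
sources: [0:c, 1:b, 2:e]
N(rest) = Σ N(rest − s) over sources s of rest; N(one piece) = 1:
  size 1 → [0]=1  [5]=1  [6]=1
  size 2 → [0,5]=2  [0,6]=2  [3,5]=1  [4,6]=1  [5,6]=2
  size 3 → [0,3,5]=3  [0,4,6]=3  [0,5,6]=6  [1,3,5]=1  [2,4,6]=1  [3,5,6]=3  [4,5,6]=3
  size 4 → [0,1,3,5]=4  [0,2,4,6]=4  [0,3,5,6]=12  [0,4,5,6]=12  [1,3,5,6]=4  [2,4,5,6]=4  [3,4,5,6]=6
  size 5 → [0,1,3,5,6]=20  [0,2,4,5,6]=20  [0,3,4,5,6]=30  [1,3,4,5,6]=10  [2,3,4,5,6]=10
  first=0(c) contributes 20
  first=1(b) contributes 60
  first=2(e) contributes 60
|[w]| = 140

140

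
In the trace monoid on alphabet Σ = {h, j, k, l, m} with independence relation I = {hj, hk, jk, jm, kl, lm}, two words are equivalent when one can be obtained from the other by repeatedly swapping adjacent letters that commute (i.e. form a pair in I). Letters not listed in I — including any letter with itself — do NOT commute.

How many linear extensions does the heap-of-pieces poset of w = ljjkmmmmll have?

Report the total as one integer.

252

drop 0:l onto floor
drop 1:j onto {0:l}
drop 2:j onto {1:j}
drop 3:k onto floor
drop 4:m onto {3:k}
drop 5:m onto {4:m}
drop 6:m onto {5:m}
drop 7:m onto {6:m}
drop 8:l onto {2:j}
drop 9:l onto {8:l}
ground layer = {0:l, 3:k}
drop-orders for the pieces not yet dropped (sum over which currently-grounded one goes next):
  1 to go: {7} 1  {9} 1
  2 to go: {6,7} 1  {7,9} 2  {8,9} 1
  3 to go: {2,8,9} 1  {5,6,7} 1  {6,7,9} 3  {7,8,9} 3
  4 to go: {1,2,8,9} 1  {2,7,8,9} 4  {4,5,6,7} 1  {5,6,7,9} 4  {6,7,8,9} 6
  5 to go: {0,1,2,8,9} 1  {1,2,7,8,9} 5  {2,6,7,8,9} 10  {3,4,5,6,7} 1  {4,5,6,7,9} 5  {5,6,7,8,9} 10
  6 to go: {0,1,2,7,8,9} 6  {1,2,6,7,8,9} 15  {2,5,6,7,8,9} 20  {3,4,5,6,7,9} 6  {4,5,6,7,8,9} 15
  7 to go: {0,1,2,6,7,8,9} 21  {1,2,5,6,7,8,9} 35  {2,4,5,6,7,8,9} 35  {3,4,5,6,7,8,9} 21
  8 to go: {0,1,2,5,6,7,8,9} 56  {1,2,4,5,6,7,8,9} 70  {2,3,4,5,6,7,8,9} 56
  if 0:l drops first: 126 orders
  if 3:k drops first: 126 orders
heap linearizations: 252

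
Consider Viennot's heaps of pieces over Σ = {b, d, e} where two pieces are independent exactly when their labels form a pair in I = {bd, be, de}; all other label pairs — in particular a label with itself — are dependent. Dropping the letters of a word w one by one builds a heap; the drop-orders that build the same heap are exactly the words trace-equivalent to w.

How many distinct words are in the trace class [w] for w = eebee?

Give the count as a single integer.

5

piece 0:e — minimal
piece 1:e rests on {0:e}
piece 2:b — minimal
piece 3:e rests on {1:e}
piece 4:e rests on {3:e}
minimal pieces: {0:e, 2:b}
ways to finish when only these pieces remain (= sum over removing one remaining piece with nothing left below it):
  1 left: {2}→1  {4}→1
  2 left: {2,4}→2  {3,4}→1
  3 left: {1,3,4}→1  {2,3,4}→3
  placing 0:e first → 4 extensions
  placing 2:b first → 1 extensions
total linear extensions = 5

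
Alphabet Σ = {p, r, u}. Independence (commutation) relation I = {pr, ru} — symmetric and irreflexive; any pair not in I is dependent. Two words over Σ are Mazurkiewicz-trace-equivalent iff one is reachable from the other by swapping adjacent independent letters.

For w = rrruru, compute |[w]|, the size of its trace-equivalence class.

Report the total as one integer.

piece 0:r — minimal
piece 1:r rests on {0:r}
piece 2:r rests on {1:r}
piece 3:u — minimal
piece 4:r rests on {2:r}
piece 5:u rests on {3:u}
minimal pieces: {0:r, 3:u}
ways to finish when only these pieces remain (= sum over removing one remaining piece with nothing left below it):
  1 left: {4}→1  {5}→1
  2 left: {2,4}→1  {3,5}→1  {4,5}→2
  3 left: {1,2,4}→1  {2,4,5}→3  {3,4,5}→3
  4 left: {0,1,2,4}→1  {1,2,4,5}→4  {2,3,4,5}→6
  placing 0:r first → 10 extensions
  placing 3:u first → 5 extensions
total linear extensions = 15

15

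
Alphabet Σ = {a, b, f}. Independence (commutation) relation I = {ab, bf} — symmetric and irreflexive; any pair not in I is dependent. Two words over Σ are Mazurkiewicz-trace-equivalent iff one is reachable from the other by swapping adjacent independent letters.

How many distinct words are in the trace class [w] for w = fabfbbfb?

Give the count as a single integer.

#0=f has no predecessor
#1=a depends on [0:f]
#2=b has no predecessor
#3=f depends on [1:a]
#4=b depends on [2:b]
#5=b depends on [4:b]
#6=f depends on [3:f]
#7=b depends on [5:b]
sources: [0:f, 2:b]
N(rest) = Σ N(rest − s) over sources s of rest; N(one piece) = 1:
  size 1 → [6]=1  [7]=1
  size 2 → [3,6]=1  [5,7]=1  [6,7]=2
  size 3 → [1,3,6]=1  [3,6,7]=3  [4,5,7]=1  [5,6,7]=3
  size 4 → [0,1,3,6]=1  [1,3,6,7]=4  [2,4,5,7]=1  [3,5,6,7]=6  [4,5,6,7]=4
  size 5 → [0,1,3,6,7]=5  [1,3,5,6,7]=10  [2,4,5,6,7]=5  [3,4,5,6,7]=10
  size 6 → [0,1,3,5,6,7]=15  [1,3,4,5,6,7]=20  [2,3,4,5,6,7]=15
  first=0(f) contributes 35
  first=2(b) contributes 35
|[w]| = 70

70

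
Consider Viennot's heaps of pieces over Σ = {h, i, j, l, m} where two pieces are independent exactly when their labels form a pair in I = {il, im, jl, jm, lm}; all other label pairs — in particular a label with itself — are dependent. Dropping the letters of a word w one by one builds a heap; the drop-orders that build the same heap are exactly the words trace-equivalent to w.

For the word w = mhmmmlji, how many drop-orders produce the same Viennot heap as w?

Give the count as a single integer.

60

piece 0:m — minimal
piece 1:h rests on {0:m}
piece 2:m rests on {1:h}
piece 3:m rests on {2:m}
piece 4:m rests on {3:m}
piece 5:l rests on {1:h}
piece 6:j rests on {1:h}
piece 7:i rests on {6:j}
minimal pieces: {0:m}
ways to finish when only these pieces remain (= sum over removing one remaining piece with nothing left below it):
  1 left: {4}→1  {5}→1  {7}→1
  2 left: {3,4}→1  {4,5}→2  {4,7}→2  {5,7}→2  {6,7}→1
  3 left: {2,3,4}→1  {3,4,5}→3  {3,4,7}→3  {4,5,7}→6  {4,6,7}→3  {5,6,7}→3
  4 left: {2,3,4,5}→4  {2,3,4,7}→4  {3,4,5,7}→12  {3,4,6,7}→6  {4,5,6,7}→12
  5 left: {2,3,4,5,7}→20  {2,3,4,6,7}→10  {3,4,5,6,7}→30
  6 left: {2,3,4,5,6,7}→60
  placing 0:m first → 60 extensions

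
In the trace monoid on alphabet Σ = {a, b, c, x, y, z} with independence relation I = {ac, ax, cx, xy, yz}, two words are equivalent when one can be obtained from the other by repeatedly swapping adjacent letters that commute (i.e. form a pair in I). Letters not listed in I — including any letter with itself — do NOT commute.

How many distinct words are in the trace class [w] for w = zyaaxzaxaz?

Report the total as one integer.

#0=z has no predecessor
#1=y has no predecessor
#2=a depends on [0:z, 1:y]
#3=a depends on [2:a]
#4=x depends on [0:z]
#5=z depends on [3:a, 4:x]
#6=a depends on [5:z]
#7=x depends on [5:z]
#8=a depends on [6:a]
#9=z depends on [7:x, 8:a]
sources: [0:z, 1:y]
N(rest) = Σ N(rest − s) over sources s of rest; N(one piece) = 1:
  size 1 → [9]=1
  size 2 → [7,9]=1  [8,9]=1
  size 3 → [6,8,9]=1  [7,8,9]=2
  size 4 → [6,7,8,9]=3
  size 5 → [5,6,7,8,9]=3
  size 6 → [3,5,6,7,8,9]=3  [4,5,6,7,8,9]=3
  size 7 → [2,3,5,6,7,8,9]=3  [3,4,5,6,7,8,9]=6
  size 8 → [1,2,3,5,6,7,8,9]=3  [2,3,4,5,6,7,8,9]=9
  first=0(z) contributes 12
  first=1(y) contributes 9
|[w]| = 21

21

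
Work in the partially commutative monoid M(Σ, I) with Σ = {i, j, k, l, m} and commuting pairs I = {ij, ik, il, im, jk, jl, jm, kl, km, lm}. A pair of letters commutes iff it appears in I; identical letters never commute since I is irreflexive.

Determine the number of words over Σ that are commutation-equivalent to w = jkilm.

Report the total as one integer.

drop 0:j onto floor
drop 1:k onto floor
drop 2:i onto floor
drop 3:l onto floor
drop 4:m onto floor
ground layer = {0:j, 1:k, 2:i, 3:l, 4:m}
drop-orders for the pieces not yet dropped (sum over which currently-grounded one goes next):
  1 to go: {0} 1  {1} 1  {2} 1  {3} 1  {4} 1
  2 to go: {0,1} 2  {0,2} 2  {0,3} 2  {0,4} 2  {1,2} 2  {1,3} 2  {1,4} 2  {2,3} 2  {2,4} 2  {3,4} 2
  3 to go: {0,1,2} 6  {0,1,3} 6  {0,1,4} 6  {0,2,3} 6  {0,2,4} 6  {0,3,4} 6  {1,2,3} 6  {1,2,4} 6  {1,3,4} 6  {2,3,4} 6
  if 0:j drops first: 24 orders
  if 1:k drops first: 24 orders
  if 2:i drops first: 24 orders
  if 3:l drops first: 24 orders
  if 4:m drops first: 24 orders
heap linearizations: 120

120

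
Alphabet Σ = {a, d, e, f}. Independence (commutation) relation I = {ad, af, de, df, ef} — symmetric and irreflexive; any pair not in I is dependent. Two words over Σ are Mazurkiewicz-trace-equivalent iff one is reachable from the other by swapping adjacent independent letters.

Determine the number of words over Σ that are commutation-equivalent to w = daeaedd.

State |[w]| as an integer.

35

#0=d has no predecessor
#1=a has no predecessor
#2=e depends on [1:a]
#3=a depends on [2:e]
#4=e depends on [3:a]
#5=d depends on [0:d]
#6=d depends on [5:d]
sources: [0:d, 1:a]
N(rest) = Σ N(rest − s) over sources s of rest; N(one piece) = 1:
  size 1 → [4]=1  [6]=1
  size 2 → [3,4]=1  [4,6]=2  [5,6]=1
  size 3 → [0,5,6]=1  [2,3,4]=1  [3,4,6]=3  [4,5,6]=3
  size 4 → [0,4,5,6]=4  [1,2,3,4]=1  [2,3,4,6]=4  [3,4,5,6]=6
  size 5 → [0,3,4,5,6]=10  [1,2,3,4,6]=5  [2,3,4,5,6]=10
  first=0(d) contributes 15
  first=1(a) contributes 20
|[w]| = 35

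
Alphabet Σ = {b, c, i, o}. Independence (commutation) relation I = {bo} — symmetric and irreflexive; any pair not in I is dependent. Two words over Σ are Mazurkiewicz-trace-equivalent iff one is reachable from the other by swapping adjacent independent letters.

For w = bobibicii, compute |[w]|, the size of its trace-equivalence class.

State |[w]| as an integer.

piece 0:b — minimal
piece 1:o — minimal
piece 2:b rests on {0:b}
piece 3:i rests on {1:o, 2:b}
piece 4:b rests on {3:i}
piece 5:i rests on {4:b}
piece 6:c rests on {5:i}
piece 7:i rests on {6:c}
piece 8:i rests on {7:i}
minimal pieces: {0:b, 1:o}
ways to finish when only these pieces remain (= sum over removing one remaining piece with nothing left below it):
  1 left: {8}→1
  2 left: {7,8}→1
  3 left: {6,7,8}→1
  4 left: {5,6,7,8}→1
  5 left: {4,5,6,7,8}→1
  6 left: {3,4,5,6,7,8}→1
  7 left: {1,3,4,5,6,7,8}→1  {2,3,4,5,6,7,8}→1
  placing 0:b first → 2 extensions
  placing 1:o first → 1 extensions
total linear extensions = 3

3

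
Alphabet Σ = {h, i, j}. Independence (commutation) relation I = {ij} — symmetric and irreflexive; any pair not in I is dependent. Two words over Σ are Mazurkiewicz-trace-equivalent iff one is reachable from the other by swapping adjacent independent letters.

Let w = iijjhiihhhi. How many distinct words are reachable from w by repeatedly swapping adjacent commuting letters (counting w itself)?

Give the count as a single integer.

6

#0=i has no predecessor
#1=i depends on [0:i]
#2=j has no predecessor
#3=j depends on [2:j]
#4=h depends on [1:i, 3:j]
#5=i depends on [4:h]
#6=i depends on [5:i]
#7=h depends on [6:i]
#8=h depends on [7:h]
#9=h depends on [8:h]
#10=i depends on [9:h]
sources: [0:i, 2:j]
N(rest) = Σ N(rest − s) over sources s of rest; N(one piece) = 1:
  size 1 → [10]=1
  size 2 → [9,10]=1
  size 3 → [8,9,10]=1
  size 4 → [7,8,9,10]=1
  size 5 → [6,7,8,9,10]=1
  size 6 → [5,6,7,8,9,10]=1
  size 7 → [4,5,6,7,8,9,10]=1
  size 8 → [1,4,5,6,7,8,9,10]=1  [3,4,5,6,7,8,9,10]=1
  size 9 → [0,1,4,5,6,7,8,9,10]=1  [1,3,4,5,6,7,8,9,10]=2  [2,3,4,5,6,7,8,9,10]=1
  first=0(i) contributes 3
  first=2(j) contributes 3
|[w]| = 6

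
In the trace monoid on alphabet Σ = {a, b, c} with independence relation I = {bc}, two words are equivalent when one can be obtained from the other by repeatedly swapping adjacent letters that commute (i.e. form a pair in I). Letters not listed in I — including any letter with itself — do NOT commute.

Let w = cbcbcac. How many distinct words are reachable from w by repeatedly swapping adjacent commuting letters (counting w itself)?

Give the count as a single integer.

drop 0:c onto floor
drop 1:b onto floor
drop 2:c onto {0:c}
drop 3:b onto {1:b}
drop 4:c onto {2:c}
drop 5:a onto {3:b, 4:c}
drop 6:c onto {5:a}
ground layer = {0:c, 1:b}
drop-orders for the pieces not yet dropped (sum over which currently-grounded one goes next):
  1 to go: {6} 1
  2 to go: {5,6} 1
  3 to go: {3,5,6} 1  {4,5,6} 1
  4 to go: {1,3,5,6} 1  {2,4,5,6} 1  {3,4,5,6} 2
  5 to go: {0,2,4,5,6} 1  {1,3,4,5,6} 3  {2,3,4,5,6} 3
  if 0:c drops first: 6 orders
  if 1:b drops first: 4 orders
heap linearizations: 10

10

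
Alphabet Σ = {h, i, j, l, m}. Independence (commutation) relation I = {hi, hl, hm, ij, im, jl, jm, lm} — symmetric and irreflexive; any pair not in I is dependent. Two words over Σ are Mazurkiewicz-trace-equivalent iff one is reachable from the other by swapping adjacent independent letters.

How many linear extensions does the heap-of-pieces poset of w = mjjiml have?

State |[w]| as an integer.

#0=m has no predecessor
#1=j has no predecessor
#2=j depends on [1:j]
#3=i has no predecessor
#4=m depends on [0:m]
#5=l depends on [3:i]
sources: [0:m, 1:j, 3:i]
N(rest) = Σ N(rest − s) over sources s of rest; N(one piece) = 1:
  size 1 → [2]=1  [4]=1  [5]=1
  size 2 → [0,4]=1  [1,2]=1  [2,4]=2  [2,5]=2  [3,5]=1  [4,5]=2
  size 3 → [0,2,4]=3  [0,4,5]=3  [1,2,4]=3  [1,2,5]=3  [2,3,5]=3  [2,4,5]=6  [3,4,5]=3
  size 4 → [0,1,2,4]=6  [0,2,4,5]=12  [0,3,4,5]=6  [1,2,3,5]=6  [1,2,4,5]=12  [2,3,4,5]=12
  first=0(m) contributes 30
  first=1(j) contributes 30
  first=3(i) contributes 30
|[w]| = 90

90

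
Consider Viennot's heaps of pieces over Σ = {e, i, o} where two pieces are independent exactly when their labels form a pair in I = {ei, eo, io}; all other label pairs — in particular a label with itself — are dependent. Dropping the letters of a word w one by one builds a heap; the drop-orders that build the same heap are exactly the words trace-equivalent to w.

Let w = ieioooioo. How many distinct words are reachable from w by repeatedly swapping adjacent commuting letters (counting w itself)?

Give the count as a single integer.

504

0(i) covers ∅
1(e) covers ∅
2(i) covers 0:i
3(o) covers ∅
4(o) covers 3:o
5(o) covers 4:o
6(i) covers 2:i
7(o) covers 5:o
8(o) covers 7:o
floor of heap: 0:i, 1:e, 3:o
completions by unplaced set U, small U first (add the entries for U minus each lowest piece of U):
  |U|=1: {1}:1  {6}:1  {8}:1
  |U|=2: {1,6}:2  {1,8}:2  {2,6}:1  {6,8}:2  {7,8}:1
  |U|=3: {0,2,6}:1  {1,2,6}:3  {1,6,8}:6  {1,7,8}:3  {2,6,8}:3  {5,7,8}:1  {6,7,8}:3
  |U|=4: {0,1,2,6}:4  {0,2,6,8}:4  {1,2,6,8}:12  {1,5,7,8}:4  {1,6,7,8}:12  {2,6,7,8}:6  {4,5,7,8}:1  {5,6,7,8}:4
  |U|=5: {0,1,2,6,8}:20  {0,2,6,7,8}:10  {1,2,6,7,8}:30  {1,4,5,7,8}:5  {1,5,6,7,8}:20  {2,5,6,7,8}:10  {3,4,5,7,8}:1  {4,5,6,7,8}:5
  |U|=6: {0,1,2,6,7,8}:60  {0,2,5,6,7,8}:20  {1,2,5,6,7,8}:60  {1,3,4,5,7,8}:6  {1,4,5,6,7,8}:30  {2,4,5,6,7,8}:15  {3,4,5,6,7,8}:6
  |U|=7: {0,1,2,5,6,7,8}:140  {0,2,4,5,6,7,8}:35  {1,2,4,5,6,7,8}:105  {1,3,4,5,6,7,8}:42  {2,3,4,5,6,7,8}:21
  start at 0(i): 168
  start at 1(e): 56
  start at 3(o): 280
sum over floor = 504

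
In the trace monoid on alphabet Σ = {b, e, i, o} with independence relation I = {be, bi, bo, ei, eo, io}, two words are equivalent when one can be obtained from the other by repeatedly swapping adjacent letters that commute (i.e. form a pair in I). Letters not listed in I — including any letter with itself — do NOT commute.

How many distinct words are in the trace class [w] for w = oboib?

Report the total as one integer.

0(o) covers ∅
1(b) covers ∅
2(o) covers 0:o
3(i) covers ∅
4(b) covers 1:b
floor of heap: 0:o, 1:b, 3:i
completions by unplaced set U, small U first (add the entries for U minus each lowest piece of U):
  |U|=1: {2}:1  {3}:1  {4}:1
  |U|=2: {0,2}:1  {1,4}:1  {2,3}:2  {2,4}:2  {3,4}:2
  |U|=3: {0,2,3}:3  {0,2,4}:3  {1,2,4}:3  {1,3,4}:3  {2,3,4}:6
  start at 0(o): 12
  start at 1(b): 12
  start at 3(i): 6
sum over floor = 30

30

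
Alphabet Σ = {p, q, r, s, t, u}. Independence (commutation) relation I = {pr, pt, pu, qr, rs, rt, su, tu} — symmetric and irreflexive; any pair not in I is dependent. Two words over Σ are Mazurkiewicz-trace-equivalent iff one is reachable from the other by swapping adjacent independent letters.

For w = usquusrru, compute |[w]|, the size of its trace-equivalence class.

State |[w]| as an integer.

0(u) covers ∅
1(s) covers ∅
2(q) covers 0:u, 1:s
3(u) covers 2:q
4(u) covers 3:u
5(s) covers 2:q
6(r) covers 4:u
7(r) covers 6:r
8(u) covers 7:r
floor of heap: 0:u, 1:s
completions by unplaced set U, small U first (add the entries for U minus each lowest piece of U):
  |U|=1: {5}:1  {8}:1
  |U|=2: {5,8}:2  {7,8}:1
  |U|=3: {5,7,8}:3  {6,7,8}:1
  |U|=4: {4,6,7,8}:1  {5,6,7,8}:4
  |U|=5: {3,4,6,7,8}:1  {4,5,6,7,8}:5
  |U|=6: {3,4,5,6,7,8}:6
  |U|=7: {2,3,4,5,6,7,8}:6
  start at 0(u): 6
  start at 1(s): 6
sum over floor = 12

12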